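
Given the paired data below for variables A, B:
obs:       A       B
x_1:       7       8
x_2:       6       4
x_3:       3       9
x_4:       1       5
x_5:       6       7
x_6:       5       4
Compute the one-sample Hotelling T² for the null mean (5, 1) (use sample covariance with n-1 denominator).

Step 1 — sample mean vector:
  mean(A) = (7 + 6 + 3 + 1 + 6 + 5) / 6 = 28/6 = 4.6667
  mean(B) = (8 + 4 + 9 + 5 + 7 + 4) / 6 = 37/6 = 6.1667
  x̄ = (4.6667, 6.1667),  deviation x̄ - mu_0 = (4.6667, 6.1667) - (5, 1) = (-0.3333, 5.1667).

Step 2 — sample covariance matrix, S[i,j] = (1/(n-1)) · Σ_k (x_{k,i} - mean_i) · (x_{k,j} - mean_j), divisor n-1 = 5:
  S[A,A] = ((2.3333)·(2.3333) + (1.3333)·(1.3333) + (-1.6667)·(-1.6667) + (-3.6667)·(-3.6667) + (1.3333)·(1.3333) + (0.3333)·(0.3333)) / 5 = 25.3333/5 = 5.0667
  S[A,B] = ((2.3333)·(1.8333) + (1.3333)·(-2.1667) + (-1.6667)·(2.8333) + (-3.6667)·(-1.1667) + (1.3333)·(0.8333) + (0.3333)·(-2.1667)) / 5 = 1.3333/5 = 0.2667
  S[B,B] = ((1.8333)·(1.8333) + (-2.1667)·(-2.1667) + (2.8333)·(2.8333) + (-1.1667)·(-1.1667) + (0.8333)·(0.8333) + (-2.1667)·(-2.1667)) / 5 = 22.8333/5 = 4.5667
  S = [[5.0667, 0.2667],
 [0.2667, 4.5667]].

Step 3 — invert S. det(S) = 5.0667·4.5667 - (0.2667)² = 23.0667.
  S^{-1} = (1/det) · [[d, -b], [-b, a]] = [[0.198, -0.0116],
 [-0.0116, 0.2197]].

Step 4 — quadratic form (x̄ - mu_0)^T · S^{-1} · (x̄ - mu_0):
  S^{-1} · (x̄ - mu_0) = (-0.1257, 1.1387),
  (x̄ - mu_0)^T · [...] = (-0.3333)·(-0.1257) + (5.1667)·(1.1387) = 5.9253.

Step 5 — scale by n: T² = 6 · 5.9253 = 35.552.

T² ≈ 35.552


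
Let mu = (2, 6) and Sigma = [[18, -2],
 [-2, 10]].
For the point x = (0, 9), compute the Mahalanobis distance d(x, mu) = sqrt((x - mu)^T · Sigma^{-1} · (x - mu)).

Step 1 — centre the observation: (x - mu) = (-2, 3).

Step 2 — invert Sigma. det(Sigma) = 18·10 - (-2)² = 176.
  Sigma^{-1} = (1/det) · [[d, -b], [-b, a]] = [[0.0568, 0.0114],
 [0.0114, 0.1023]].

Step 3 — form the quadratic (x - mu)^T · Sigma^{-1} · (x - mu):
  Sigma^{-1} · (x - mu) = (-0.0795, 0.2841).
  (x - mu)^T · [Sigma^{-1} · (x - mu)] = (-2)·(-0.0795) + (3)·(0.2841) = 1.0114.

Step 4 — take square root: d = √(1.0114) ≈ 1.0057.

d(x, mu) = √(1.0114) ≈ 1.0057


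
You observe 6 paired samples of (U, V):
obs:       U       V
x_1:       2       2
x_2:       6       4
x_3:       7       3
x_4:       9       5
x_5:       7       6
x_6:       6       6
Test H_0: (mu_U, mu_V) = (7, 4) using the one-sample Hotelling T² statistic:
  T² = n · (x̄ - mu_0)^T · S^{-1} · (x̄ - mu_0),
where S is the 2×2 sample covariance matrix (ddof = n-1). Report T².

Step 1 — sample mean vector:
  mean(U) = (2 + 6 + 7 + 9 + 7 + 6) / 6 = 37/6 = 6.1667
  mean(V) = (2 + 4 + 3 + 5 + 6 + 6) / 6 = 26/6 = 4.3333
  x̄ = (6.1667, 4.3333),  deviation x̄ - mu_0 = (6.1667, 4.3333) - (7, 4) = (-0.8333, 0.3333).

Step 2 — sample covariance matrix, S[i,j] = (1/(n-1)) · Σ_k (x_{k,i} - mean_i) · (x_{k,j} - mean_j), divisor n-1 = 5:
  S[U,U] = ((-4.1667)·(-4.1667) + (-0.1667)·(-0.1667) + (0.8333)·(0.8333) + (2.8333)·(2.8333) + (0.8333)·(0.8333) + (-0.1667)·(-0.1667)) / 5 = 26.8333/5 = 5.3667
  S[U,V] = ((-4.1667)·(-2.3333) + (-0.1667)·(-0.3333) + (0.8333)·(-1.3333) + (2.8333)·(0.6667) + (0.8333)·(1.6667) + (-0.1667)·(1.6667)) / 5 = 11.6667/5 = 2.3333
  S[V,V] = ((-2.3333)·(-2.3333) + (-0.3333)·(-0.3333) + (-1.3333)·(-1.3333) + (0.6667)·(0.6667) + (1.6667)·(1.6667) + (1.6667)·(1.6667)) / 5 = 13.3333/5 = 2.6667
  S = [[5.3667, 2.3333],
 [2.3333, 2.6667]].

Step 3 — invert S. det(S) = 5.3667·2.6667 - (2.3333)² = 8.8667.
  S^{-1} = (1/det) · [[d, -b], [-b, a]] = [[0.3008, -0.2632],
 [-0.2632, 0.6053]].

Step 4 — quadratic form (x̄ - mu_0)^T · S^{-1} · (x̄ - mu_0):
  S^{-1} · (x̄ - mu_0) = (-0.3383, 0.4211),
  (x̄ - mu_0)^T · [...] = (-0.8333)·(-0.3383) + (0.3333)·(0.4211) = 0.4223.

Step 5 — scale by n: T² = 6 · 0.4223 = 2.5338.

T² ≈ 2.5338


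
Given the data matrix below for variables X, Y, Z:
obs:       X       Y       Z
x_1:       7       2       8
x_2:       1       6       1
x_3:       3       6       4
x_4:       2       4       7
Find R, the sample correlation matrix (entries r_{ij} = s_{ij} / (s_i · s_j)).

Step 1 — column means:
  mean(X) = (7 + 1 + 3 + 2) / 4 = 13/4 = 3.25
  mean(Y) = (2 + 6 + 6 + 4) / 4 = 18/4 = 4.5
  mean(Z) = (8 + 1 + 4 + 7) / 4 = 20/4 = 5

Step 2 — sample variances and covariances s[i,j] = (1/(n-1)) · Σ_k (x_{k,i} - mean_i) · (x_{k,j} - mean_j), with n-1 = 3:
  s[X,X] = ((3.75)·(3.75) + (-2.25)·(-2.25) + (-0.25)·(-0.25) + (-1.25)·(-1.25)) / 3 = 20.75/3 = 6.9167
  s[X,Y] = ((3.75)·(-2.5) + (-2.25)·(1.5) + (-0.25)·(1.5) + (-1.25)·(-0.5)) / 3 = -12.5/3 = -4.1667
  s[X,Z] = ((3.75)·(3) + (-2.25)·(-4) + (-0.25)·(-1) + (-1.25)·(2)) / 3 = 18/3 = 6
  s[Y,Y] = ((-2.5)·(-2.5) + (1.5)·(1.5) + (1.5)·(1.5) + (-0.5)·(-0.5)) / 3 = 11/3 = 3.6667
  s[Y,Z] = ((-2.5)·(3) + (1.5)·(-4) + (1.5)·(-1) + (-0.5)·(2)) / 3 = -16/3 = -5.3333
  s[Z,Z] = ((3)·(3) + (-4)·(-4) + (-1)·(-1) + (2)·(2)) / 3 = 30/3 = 10
  Sample standard deviations s_i = √(s[i,i]):
  s(X) = √(6.9167) = 2.63
  s(Y) = √(3.6667) = 1.9149
  s(Z) = √(10) = 3.1623

Step 3 — r_{ij} = s_{ij} / (s_i · s_j):
  r[X,X] = 1 (diagonal).
  r[X,Y] = -4.1667 / (2.63 · 1.9149) = -4.1667 / 5.036 = -0.8274
  r[X,Z] = 6 / (2.63 · 3.1623) = 6 / 8.3166 = 0.7214
  r[Y,Y] = 1 (diagonal).
  r[Y,Z] = -5.3333 / (1.9149 · 3.1623) = -5.3333 / 6.0553 = -0.8808
  r[Z,Z] = 1 (diagonal).

R is symmetric with unit diagonal. Assembling:

R = [[1, -0.8274, 0.7214],
 [-0.8274, 1, -0.8808],
 [0.7214, -0.8808, 1]]


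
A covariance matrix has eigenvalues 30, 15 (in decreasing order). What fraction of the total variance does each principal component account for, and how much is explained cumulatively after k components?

Step 1 — total variance = trace(Sigma) = Σ λ_i = 30 + 15 = 45.

Step 2 — fraction explained by component i = λ_i / Σ λ:
  PC1: 30/45 = 0.6667
  PC2: 15/45 = 0.3333

Step 3 — cumulative fraction after k components = (λ_1 + ... + λ_k) / Σ λ:
  k = 1: 30/45 = 0.6667
  k = 2: (30 + 15)/45 = 45/45 = 1

Summary (fraction, with percent):

explained: PC1 0.6667 (66.67%), PC2 0.3333 (33.33%);  cumulative: 0.6667, 1


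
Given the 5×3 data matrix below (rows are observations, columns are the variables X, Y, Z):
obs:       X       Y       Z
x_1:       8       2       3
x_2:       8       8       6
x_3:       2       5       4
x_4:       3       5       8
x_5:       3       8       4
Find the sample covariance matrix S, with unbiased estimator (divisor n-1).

Step 1 — column means:
  mean(X) = (8 + 8 + 2 + 3 + 3) / 5 = 24/5 = 4.8
  mean(Y) = (2 + 8 + 5 + 5 + 8) / 5 = 28/5 = 5.6
  mean(Z) = (3 + 6 + 4 + 8 + 4) / 5 = 25/5 = 5

Step 2 — sample covariance S[i,j] = (1/(n-1)) · Σ_k (x_{k,i} - mean_i) · (x_{k,j} - mean_j), with n-1 = 4.
  S[X,X] = ((3.2)·(3.2) + (3.2)·(3.2) + (-2.8)·(-2.8) + (-1.8)·(-1.8) + (-1.8)·(-1.8)) / 4 = 34.8/4 = 8.7
  S[X,Y] = ((3.2)·(-3.6) + (3.2)·(2.4) + (-2.8)·(-0.6) + (-1.8)·(-0.6) + (-1.8)·(2.4)) / 4 = -5.4/4 = -1.35
  S[X,Z] = ((3.2)·(-2) + (3.2)·(1) + (-2.8)·(-1) + (-1.8)·(3) + (-1.8)·(-1)) / 4 = -4/4 = -1
  S[Y,Y] = ((-3.6)·(-3.6) + (2.4)·(2.4) + (-0.6)·(-0.6) + (-0.6)·(-0.6) + (2.4)·(2.4)) / 4 = 25.2/4 = 6.3
  S[Y,Z] = ((-3.6)·(-2) + (2.4)·(1) + (-0.6)·(-1) + (-0.6)·(3) + (2.4)·(-1)) / 4 = 6/4 = 1.5
  S[Z,Z] = ((-2)·(-2) + (1)·(1) + (-1)·(-1) + (3)·(3) + (-1)·(-1)) / 4 = 16/4 = 4

S is symmetric (S[j,i] = S[i,j]). Assembling:

S = [[8.7, -1.35, -1],
 [-1.35, 6.3, 1.5],
 [-1, 1.5, 4]]


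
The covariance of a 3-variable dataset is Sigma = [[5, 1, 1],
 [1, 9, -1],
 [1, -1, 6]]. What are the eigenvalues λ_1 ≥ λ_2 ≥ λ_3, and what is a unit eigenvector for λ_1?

Step 1 — characteristic polynomial p(λ) = det(λI - Sigma) = λ³ - tr·λ² + c_1·λ - det, where tr = trace, c_1 = sum of the principal 2×2 minors, det = det(Sigma):
  tr = 5 + 9 + 6 = 20,
  c_1 = (5·9 - (1)²) + (5·6 - (1)²) + (9·6 - (-1)²) = 44 + 29 + 53 = 126,
  det = 5·(9·6 - (-1)²) - (1)·((1)·6 - (-1)·(1)) + (1)·((1)·(-1) - 9·(1)) = 5·(53) - (1)·(7) + (1)·(-10) = 248.
  So p(λ) = λ³ - 20λ² + 126λ - 248.
Step 2 — look for an integer root (rational root theorem: any rational root is an integer divisor of 248). Testing λ = 4:
  p(4) = 64 - 320 + 504 - 248 = 0  ✓
  Dividing out (λ - 4): p(λ) = (λ - 4)(λ² - 16λ + 62).
Step 3 — remaining eigenvalues from the quadratic λ² - 16λ + 62 = 0:
  Δ = 16² - 4·62 = 256 - 248 = 8,  λ = (16 ± √8)/2 = (16 ± 2.8284)/2 ≈ 9.4142 or 6.5858.
  Sorted: λ_1 = 9.4142,  λ_2 = 6.5858,  λ_3 = 4  (check: sum = 20 = tr ✓).

Step 4 — unit eigenvector for λ_1 ≈ 9.4142: v spans the null space of (Sigma - λ_1 I), whose rows are
  r_1 = (-4.4142, 1, 1),  r_2 = (1, -0.4142, -1),  r_3 = (1, -1, -3.4142).
  v is orthogonal to every row, so take v ∝ r_1 × r_2 = ((1)·(-1) - (1)·(-0.4142), (1)·(1) - (-4.4142)·(-1), (-4.4142)·(-0.4142) - (1)·(1)) ≈ (-0.5858, -3.4142, 0.8284).
  Rescale (multiply by -1 so the first nonzero entry is positive): u = (0.5858, 3.4142, -0.8284).
  ||u|| = √((0.5858)² + (3.4142)² + (-0.8284)²) = √(12.6863) ≈ 3.5618,  v_1 = u/||u|| ≈ (0.1645, 0.9586, -0.2326) (||v_1|| = 1).

λ_1 = 9.4142,  λ_2 = 6.5858,  λ_3 = 4;  v_1 ≈ (0.1645, 0.9586, -0.2326)


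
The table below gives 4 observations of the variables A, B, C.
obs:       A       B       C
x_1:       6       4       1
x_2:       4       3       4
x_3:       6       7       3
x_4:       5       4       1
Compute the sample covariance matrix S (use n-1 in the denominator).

Step 1 — column means:
  mean(A) = (6 + 4 + 6 + 5) / 4 = 21/4 = 5.25
  mean(B) = (4 + 3 + 7 + 4) / 4 = 18/4 = 4.5
  mean(C) = (1 + 4 + 3 + 1) / 4 = 9/4 = 2.25

Step 2 — sample covariance S[i,j] = (1/(n-1)) · Σ_k (x_{k,i} - mean_i) · (x_{k,j} - mean_j), with n-1 = 3.
  S[A,A] = ((0.75)·(0.75) + (-1.25)·(-1.25) + (0.75)·(0.75) + (-0.25)·(-0.25)) / 3 = 2.75/3 = 0.9167
  S[A,B] = ((0.75)·(-0.5) + (-1.25)·(-1.5) + (0.75)·(2.5) + (-0.25)·(-0.5)) / 3 = 3.5/3 = 1.1667
  S[A,C] = ((0.75)·(-1.25) + (-1.25)·(1.75) + (0.75)·(0.75) + (-0.25)·(-1.25)) / 3 = -2.25/3 = -0.75
  S[B,B] = ((-0.5)·(-0.5) + (-1.5)·(-1.5) + (2.5)·(2.5) + (-0.5)·(-0.5)) / 3 = 9/3 = 3
  S[B,C] = ((-0.5)·(-1.25) + (-1.5)·(1.75) + (2.5)·(0.75) + (-0.5)·(-1.25)) / 3 = 0.5/3 = 0.1667
  S[C,C] = ((-1.25)·(-1.25) + (1.75)·(1.75) + (0.75)·(0.75) + (-1.25)·(-1.25)) / 3 = 6.75/3 = 2.25

S is symmetric (S[j,i] = S[i,j]). Assembling:

S = [[0.9167, 1.1667, -0.75],
 [1.1667, 3, 0.1667],
 [-0.75, 0.1667, 2.25]]


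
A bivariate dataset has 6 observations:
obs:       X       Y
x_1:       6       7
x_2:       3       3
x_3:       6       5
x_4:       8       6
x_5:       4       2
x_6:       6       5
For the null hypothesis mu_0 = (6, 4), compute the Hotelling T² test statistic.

Step 1 — sample mean vector:
  mean(X) = (6 + 3 + 6 + 8 + 4 + 6) / 6 = 33/6 = 5.5
  mean(Y) = (7 + 3 + 5 + 6 + 2 + 5) / 6 = 28/6 = 4.6667
  x̄ = (5.5, 4.6667),  deviation x̄ - mu_0 = (5.5, 4.6667) - (6, 4) = (-0.5, 0.6667).

Step 2 — sample covariance matrix, S[i,j] = (1/(n-1)) · Σ_k (x_{k,i} - mean_i) · (x_{k,j} - mean_j), divisor n-1 = 5:
  S[X,X] = ((0.5)·(0.5) + (-2.5)·(-2.5) + (0.5)·(0.5) + (2.5)·(2.5) + (-1.5)·(-1.5) + (0.5)·(0.5)) / 5 = 15.5/5 = 3.1
  S[X,Y] = ((0.5)·(2.3333) + (-2.5)·(-1.6667) + (0.5)·(0.3333) + (2.5)·(1.3333) + (-1.5)·(-2.6667) + (0.5)·(0.3333)) / 5 = 13/5 = 2.6
  S[Y,Y] = ((2.3333)·(2.3333) + (-1.6667)·(-1.6667) + (0.3333)·(0.3333) + (1.3333)·(1.3333) + (-2.6667)·(-2.6667) + (0.3333)·(0.3333)) / 5 = 17.3333/5 = 3.4667
  S = [[3.1, 2.6],
 [2.6, 3.4667]].

Step 3 — invert S. det(S) = 3.1·3.4667 - (2.6)² = 3.9867.
  S^{-1} = (1/det) · [[d, -b], [-b, a]] = [[0.8696, -0.6522],
 [-0.6522, 0.7776]].

Step 4 — quadratic form (x̄ - mu_0)^T · S^{-1} · (x̄ - mu_0):
  S^{-1} · (x̄ - mu_0) = (-0.8696, 0.8445),
  (x̄ - mu_0)^T · [...] = (-0.5)·(-0.8696) + (0.6667)·(0.8445) = 0.9978.

Step 5 — scale by n: T² = 6 · 0.9978 = 5.9866.

T² ≈ 5.9866


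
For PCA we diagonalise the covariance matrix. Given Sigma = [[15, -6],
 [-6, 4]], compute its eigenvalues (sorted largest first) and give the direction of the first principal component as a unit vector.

Step 1 — characteristic polynomial of 2×2 Sigma:
  det(Sigma - λI) = λ² - trace · λ + det = 0.
  trace = 15 + 4 = 19, det = 15·4 - (-6)² = 24.
Step 2 — discriminant:
  Δ = trace² - 4·det = 361 - 96 = 265.
Step 3 — eigenvalues:
  λ = (trace ± √Δ)/2 = (19 ± 16.2788)/2,
  λ_1 = 17.6394,  λ_2 = 1.3606.

Step 4 — unit eigenvector for λ_1: solve (Sigma - λ_1 I)v = 0. First row:
  (15 - 17.6394)·v_x + (-6)·v_y = 0, i.e. (-2.6394)·v_x + (-6)·v_y = 0,
  so v ∝ (b, λ_1 - a) = (-6, 2.6394); multiply by -1 so the first entry is positive: u = (6, -2.6394).
  ||u|| = √((6)² + (-2.6394)²) = √(42.9665) ≈ 6.5549,
  v_1 = u/||u|| ≈ (0.9153, -0.4027) (||v_1|| = 1).

λ_1 = 17.6394,  λ_2 = 1.3606;  v_1 ≈ (0.9153, -0.4027)


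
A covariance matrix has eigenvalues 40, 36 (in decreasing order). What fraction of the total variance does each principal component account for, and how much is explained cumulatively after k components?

Step 1 — total variance = trace(Sigma) = Σ λ_i = 40 + 36 = 76.

Step 2 — fraction explained by component i = λ_i / Σ λ:
  PC1: 40/76 = 0.5263
  PC2: 36/76 = 0.4737

Step 3 — cumulative fraction after k components = (λ_1 + ... + λ_k) / Σ λ:
  k = 1: 40/76 = 0.5263
  k = 2: (40 + 36)/76 = 76/76 = 1

Summary (fraction, with percent):

explained: PC1 0.5263 (52.63%), PC2 0.4737 (47.37%);  cumulative: 0.5263, 1


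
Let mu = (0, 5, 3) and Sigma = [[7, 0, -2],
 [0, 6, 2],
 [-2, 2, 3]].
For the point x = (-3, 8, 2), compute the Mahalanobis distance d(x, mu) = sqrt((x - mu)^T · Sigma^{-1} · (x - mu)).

Step 1 — centre the observation: (x - mu) = (-3, 3, -1).

Step 2 — invert Sigma (cofactor / det for 3×3, or solve directly):
  Sigma^{-1} = [[0.1892, -0.0541, 0.1622],
 [-0.0541, 0.2297, -0.1892],
 [0.1622, -0.1892, 0.5676]].

Step 3 — form the quadratic (x - mu)^T · Sigma^{-1} · (x - mu):
  Sigma^{-1} · (x - mu) = (-0.8919, 1.0405, -1.6216).
  (x - mu)^T · [Sigma^{-1} · (x - mu)] = (-3)·(-0.8919) + (3)·(1.0405) + (-1)·(-1.6216) = 7.4189.

Step 4 — take square root: d = √(7.4189) ≈ 2.7238.

d(x, mu) = √(7.4189) ≈ 2.7238


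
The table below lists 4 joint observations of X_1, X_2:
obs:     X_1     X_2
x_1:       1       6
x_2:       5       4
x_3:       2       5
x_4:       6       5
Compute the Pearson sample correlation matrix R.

Step 1 — column means:
  mean(X_1) = (1 + 5 + 2 + 6) / 4 = 14/4 = 3.5
  mean(X_2) = (6 + 4 + 5 + 5) / 4 = 20/4 = 5

Step 2 — sample variances and covariances s[i,j] = (1/(n-1)) · Σ_k (x_{k,i} - mean_i) · (x_{k,j} - mean_j), with n-1 = 3:
  s[X_1,X_1] = ((-2.5)·(-2.5) + (1.5)·(1.5) + (-1.5)·(-1.5) + (2.5)·(2.5)) / 3 = 17/3 = 5.6667
  s[X_1,X_2] = ((-2.5)·(1) + (1.5)·(-1) + (-1.5)·(0) + (2.5)·(0)) / 3 = -4/3 = -1.3333
  s[X_2,X_2] = ((1)·(1) + (-1)·(-1) + (0)·(0) + (0)·(0)) / 3 = 2/3 = 0.6667
  Sample standard deviations s_i = √(s[i,i]):
  s(X_1) = √(5.6667) = 2.3805
  s(X_2) = √(0.6667) = 0.8165

Step 3 — r_{ij} = s_{ij} / (s_i · s_j):
  r[X_1,X_1] = 1 (diagonal).
  r[X_1,X_2] = -1.3333 / (2.3805 · 0.8165) = -1.3333 / 1.9437 = -0.686
  r[X_2,X_2] = 1 (diagonal).

R is symmetric with unit diagonal. Assembling:

R = [[1, -0.686],
 [-0.686, 1]]


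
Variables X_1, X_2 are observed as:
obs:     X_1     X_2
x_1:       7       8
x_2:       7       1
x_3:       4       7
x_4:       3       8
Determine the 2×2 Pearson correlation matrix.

Step 1 — column means:
  mean(X_1) = (7 + 7 + 4 + 3) / 4 = 21/4 = 5.25
  mean(X_2) = (8 + 1 + 7 + 8) / 4 = 24/4 = 6

Step 2 — sample variances and covariances s[i,j] = (1/(n-1)) · Σ_k (x_{k,i} - mean_i) · (x_{k,j} - mean_j), with n-1 = 3:
  s[X_1,X_1] = ((1.75)·(1.75) + (1.75)·(1.75) + (-1.25)·(-1.25) + (-2.25)·(-2.25)) / 3 = 12.75/3 = 4.25
  s[X_1,X_2] = ((1.75)·(2) + (1.75)·(-5) + (-1.25)·(1) + (-2.25)·(2)) / 3 = -11/3 = -3.6667
  s[X_2,X_2] = ((2)·(2) + (-5)·(-5) + (1)·(1) + (2)·(2)) / 3 = 34/3 = 11.3333
  Sample standard deviations s_i = √(s[i,i]):
  s(X_1) = √(4.25) = 2.0616
  s(X_2) = √(11.3333) = 3.3665

Step 3 — r_{ij} = s_{ij} / (s_i · s_j):
  r[X_1,X_1] = 1 (diagonal).
  r[X_1,X_2] = -3.6667 / (2.0616 · 3.3665) = -3.6667 / 6.9402 = -0.5283
  r[X_2,X_2] = 1 (diagonal).

R is symmetric with unit diagonal. Assembling:

R = [[1, -0.5283],
 [-0.5283, 1]]


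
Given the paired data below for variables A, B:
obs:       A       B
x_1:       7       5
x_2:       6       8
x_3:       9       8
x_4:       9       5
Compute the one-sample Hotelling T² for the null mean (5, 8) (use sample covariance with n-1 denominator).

Step 1 — sample mean vector:
  mean(A) = (7 + 6 + 9 + 9) / 4 = 31/4 = 7.75
  mean(B) = (5 + 8 + 8 + 5) / 4 = 26/4 = 6.5
  x̄ = (7.75, 6.5),  deviation x̄ - mu_0 = (7.75, 6.5) - (5, 8) = (2.75, -1.5).

Step 2 — sample covariance matrix, S[i,j] = (1/(n-1)) · Σ_k (x_{k,i} - mean_i) · (x_{k,j} - mean_j), divisor n-1 = 3:
  S[A,A] = ((-0.75)·(-0.75) + (-1.75)·(-1.75) + (1.25)·(1.25) + (1.25)·(1.25)) / 3 = 6.75/3 = 2.25
  S[A,B] = ((-0.75)·(-1.5) + (-1.75)·(1.5) + (1.25)·(1.5) + (1.25)·(-1.5)) / 3 = -1.5/3 = -0.5
  S[B,B] = ((-1.5)·(-1.5) + (1.5)·(1.5) + (1.5)·(1.5) + (-1.5)·(-1.5)) / 3 = 9/3 = 3
  S = [[2.25, -0.5],
 [-0.5, 3]].

Step 3 — invert S. det(S) = 2.25·3 - (-0.5)² = 6.5.
  S^{-1} = (1/det) · [[d, -b], [-b, a]] = [[0.4615, 0.0769],
 [0.0769, 0.3462]].

Step 4 — quadratic form (x̄ - mu_0)^T · S^{-1} · (x̄ - mu_0):
  S^{-1} · (x̄ - mu_0) = (1.1538, -0.3077),
  (x̄ - mu_0)^T · [...] = (2.75)·(1.1538) + (-1.5)·(-0.3077) = 3.6346.

Step 5 — scale by n: T² = 4 · 3.6346 = 14.5385.

T² ≈ 14.5385


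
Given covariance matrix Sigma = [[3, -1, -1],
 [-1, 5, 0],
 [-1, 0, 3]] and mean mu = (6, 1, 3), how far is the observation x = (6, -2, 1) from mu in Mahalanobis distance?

Step 1 — centre the observation: (x - mu) = (0, -3, -2).

Step 2 — invert Sigma (cofactor / det for 3×3, or solve directly):
  Sigma^{-1} = [[0.4054, 0.0811, 0.1351],
 [0.0811, 0.2162, 0.027],
 [0.1351, 0.027, 0.3784]].

Step 3 — form the quadratic (x - mu)^T · Sigma^{-1} · (x - mu):
  Sigma^{-1} · (x - mu) = (-0.5135, -0.7027, -0.8378).
  (x - mu)^T · [Sigma^{-1} · (x - mu)] = (0)·(-0.5135) + (-3)·(-0.7027) + (-2)·(-0.8378) = 3.7838.

Step 4 — take square root: d = √(3.7838) ≈ 1.9452.

d(x, mu) = √(3.7838) ≈ 1.9452


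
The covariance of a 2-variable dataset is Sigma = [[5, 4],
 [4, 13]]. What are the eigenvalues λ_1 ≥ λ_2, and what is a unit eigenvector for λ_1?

Step 1 — characteristic polynomial of 2×2 Sigma:
  det(Sigma - λI) = λ² - trace · λ + det = 0.
  trace = 5 + 13 = 18, det = 5·13 - (4)² = 49.
Step 2 — discriminant:
  Δ = trace² - 4·det = 324 - 196 = 128.
Step 3 — eigenvalues:
  λ = (trace ± √Δ)/2 = (18 ± 11.3137)/2,
  λ_1 = 14.6569,  λ_2 = 3.3431.

Step 4 — unit eigenvector for λ_1: solve (Sigma - λ_1 I)v = 0. First row:
  (5 - 14.6569)·v_x + (4)·v_y = 0, i.e. (-9.6569)·v_x + (4)·v_y = 0,
  so v ∝ (b, λ_1 - a) = (4, 9.6569) = u.
  ||u|| = √((4)² + (9.6569)²) = √(109.2548) ≈ 10.4525,
  v_1 = u/||u|| ≈ (0.3827, 0.9239) (||v_1|| = 1).

λ_1 = 14.6569,  λ_2 = 3.3431;  v_1 ≈ (0.3827, 0.9239)


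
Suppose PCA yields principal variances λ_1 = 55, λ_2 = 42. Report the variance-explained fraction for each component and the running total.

Step 1 — total variance = trace(Sigma) = Σ λ_i = 55 + 42 = 97.

Step 2 — fraction explained by component i = λ_i / Σ λ:
  PC1: 55/97 = 0.567
  PC2: 42/97 = 0.433

Step 3 — cumulative fraction after k components = (λ_1 + ... + λ_k) / Σ λ:
  k = 1: 55/97 = 0.567
  k = 2: (55 + 42)/97 = 97/97 = 1

Summary (fraction, with percent):

explained: PC1 0.567 (56.7%), PC2 0.433 (43.3%);  cumulative: 0.567, 1


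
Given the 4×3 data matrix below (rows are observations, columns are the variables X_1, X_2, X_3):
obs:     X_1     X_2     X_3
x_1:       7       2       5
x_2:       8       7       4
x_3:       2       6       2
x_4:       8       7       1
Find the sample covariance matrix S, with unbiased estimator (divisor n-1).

Step 1 — column means:
  mean(X_1) = (7 + 8 + 2 + 8) / 4 = 25/4 = 6.25
  mean(X_2) = (2 + 7 + 6 + 7) / 4 = 22/4 = 5.5
  mean(X_3) = (5 + 4 + 2 + 1) / 4 = 12/4 = 3

Step 2 — sample covariance S[i,j] = (1/(n-1)) · Σ_k (x_{k,i} - mean_i) · (x_{k,j} - mean_j), with n-1 = 3.
  S[X_1,X_1] = ((0.75)·(0.75) + (1.75)·(1.75) + (-4.25)·(-4.25) + (1.75)·(1.75)) / 3 = 24.75/3 = 8.25
  S[X_1,X_2] = ((0.75)·(-3.5) + (1.75)·(1.5) + (-4.25)·(0.5) + (1.75)·(1.5)) / 3 = 0.5/3 = 0.1667
  S[X_1,X_3] = ((0.75)·(2) + (1.75)·(1) + (-4.25)·(-1) + (1.75)·(-2)) / 3 = 4/3 = 1.3333
  S[X_2,X_2] = ((-3.5)·(-3.5) + (1.5)·(1.5) + (0.5)·(0.5) + (1.5)·(1.5)) / 3 = 17/3 = 5.6667
  S[X_2,X_3] = ((-3.5)·(2) + (1.5)·(1) + (0.5)·(-1) + (1.5)·(-2)) / 3 = -9/3 = -3
  S[X_3,X_3] = ((2)·(2) + (1)·(1) + (-1)·(-1) + (-2)·(-2)) / 3 = 10/3 = 3.3333

S is symmetric (S[j,i] = S[i,j]). Assembling:

S = [[8.25, 0.1667, 1.3333],
 [0.1667, 5.6667, -3],
 [1.3333, -3, 3.3333]]


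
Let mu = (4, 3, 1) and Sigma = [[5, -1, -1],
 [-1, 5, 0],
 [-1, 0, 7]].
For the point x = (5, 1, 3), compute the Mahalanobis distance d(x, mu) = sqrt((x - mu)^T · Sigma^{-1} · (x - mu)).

Step 1 — centre the observation: (x - mu) = (1, -2, 2).

Step 2 — invert Sigma (cofactor / det for 3×3, or solve directly):
  Sigma^{-1} = [[0.2147, 0.0429, 0.0307],
 [0.0429, 0.2086, 0.0061],
 [0.0307, 0.0061, 0.1472]].

Step 3 — form the quadratic (x - mu)^T · Sigma^{-1} · (x - mu):
  Sigma^{-1} · (x - mu) = (0.1902, -0.362, 0.3129).
  (x - mu)^T · [Sigma^{-1} · (x - mu)] = (1)·(0.1902) + (-2)·(-0.362) + (2)·(0.3129) = 1.5399.

Step 4 — take square root: d = √(1.5399) ≈ 1.2409.

d(x, mu) = √(1.5399) ≈ 1.2409


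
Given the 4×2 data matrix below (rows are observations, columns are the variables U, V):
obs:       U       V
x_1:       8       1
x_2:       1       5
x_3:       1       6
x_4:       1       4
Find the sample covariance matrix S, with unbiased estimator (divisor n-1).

Step 1 — column means:
  mean(U) = (8 + 1 + 1 + 1) / 4 = 11/4 = 2.75
  mean(V) = (1 + 5 + 6 + 4) / 4 = 16/4 = 4

Step 2 — sample covariance S[i,j] = (1/(n-1)) · Σ_k (x_{k,i} - mean_i) · (x_{k,j} - mean_j), with n-1 = 3.
  S[U,U] = ((5.25)·(5.25) + (-1.75)·(-1.75) + (-1.75)·(-1.75) + (-1.75)·(-1.75)) / 3 = 36.75/3 = 12.25
  S[U,V] = ((5.25)·(-3) + (-1.75)·(1) + (-1.75)·(2) + (-1.75)·(0)) / 3 = -21/3 = -7
  S[V,V] = ((-3)·(-3) + (1)·(1) + (2)·(2) + (0)·(0)) / 3 = 14/3 = 4.6667

S is symmetric (S[j,i] = S[i,j]). Assembling:

S = [[12.25, -7],
 [-7, 4.6667]]


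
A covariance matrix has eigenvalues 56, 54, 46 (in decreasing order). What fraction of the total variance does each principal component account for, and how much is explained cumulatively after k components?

Step 1 — total variance = trace(Sigma) = Σ λ_i = 56 + 54 + 46 = 156.

Step 2 — fraction explained by component i = λ_i / Σ λ:
  PC1: 56/156 = 0.359
  PC2: 54/156 = 0.3462
  PC3: 46/156 = 0.2949

Step 3 — cumulative fraction after k components = (λ_1 + ... + λ_k) / Σ λ:
  k = 1: 56/156 = 0.359
  k = 2: (56 + 54)/156 = 110/156 = 0.7051
  k = 3: (56 + 54 + 46)/156 = 156/156 = 1

Summary (fraction, with percent):

explained: PC1 0.359 (35.9%), PC2 0.3462 (34.62%), PC3 0.2949 (29.49%);  cumulative: 0.359, 0.7051, 1


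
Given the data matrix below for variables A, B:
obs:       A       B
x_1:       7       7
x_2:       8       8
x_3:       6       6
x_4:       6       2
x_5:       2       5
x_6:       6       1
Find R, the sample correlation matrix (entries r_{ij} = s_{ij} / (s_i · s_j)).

Step 1 — column means:
  mean(A) = (7 + 8 + 6 + 6 + 2 + 6) / 6 = 35/6 = 5.8333
  mean(B) = (7 + 8 + 6 + 2 + 5 + 1) / 6 = 29/6 = 4.8333

Step 2 — sample variances and covariances s[i,j] = (1/(n-1)) · Σ_k (x_{k,i} - mean_i) · (x_{k,j} - mean_j), with n-1 = 5:
  s[A,A] = ((1.1667)·(1.1667) + (2.1667)·(2.1667) + (0.1667)·(0.1667) + (0.1667)·(0.1667) + (-3.8333)·(-3.8333) + (0.1667)·(0.1667)) / 5 = 20.8333/5 = 4.1667
  s[A,B] = ((1.1667)·(2.1667) + (2.1667)·(3.1667) + (0.1667)·(1.1667) + (0.1667)·(-2.8333) + (-3.8333)·(0.1667) + (0.1667)·(-3.8333)) / 5 = 7.8333/5 = 1.5667
  s[B,B] = ((2.1667)·(2.1667) + (3.1667)·(3.1667) + (1.1667)·(1.1667) + (-2.8333)·(-2.8333) + (0.1667)·(0.1667) + (-3.8333)·(-3.8333)) / 5 = 38.8333/5 = 7.7667
  Sample standard deviations s_i = √(s[i,i]):
  s(A) = √(4.1667) = 2.0412
  s(B) = √(7.7667) = 2.7869

Step 3 — r_{ij} = s_{ij} / (s_i · s_j):
  r[A,A] = 1 (diagonal).
  r[A,B] = 1.5667 / (2.0412 · 2.7869) = 1.5667 / 5.6887 = 0.2754
  r[B,B] = 1 (diagonal).

R is symmetric with unit diagonal. Assembling:

R = [[1, 0.2754],
 [0.2754, 1]]


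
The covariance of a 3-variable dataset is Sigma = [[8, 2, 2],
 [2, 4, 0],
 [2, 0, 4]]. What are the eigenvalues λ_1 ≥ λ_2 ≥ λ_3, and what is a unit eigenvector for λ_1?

Step 1 — characteristic polynomial p(λ) = det(λI - Sigma) = λ³ - tr·λ² + c_1·λ - det, where tr = trace, c_1 = sum of the principal 2×2 minors, det = det(Sigma):
  tr = 8 + 4 + 4 = 16,
  c_1 = (8·4 - (2)²) + (8·4 - (2)²) + (4·4 - (0)²) = 28 + 28 + 16 = 72,
  det = 8·(4·4 - (0)²) - (2)·((2)·4 - (0)·(2)) + (2)·((2)·(0) - 4·(2)) = 8·(16) - (2)·(8) + (2)·(-8) = 96.
  So p(λ) = λ³ - 16λ² + 72λ - 96.
Step 2 — look for an integer root (rational root theorem: any rational root is an integer divisor of 96). Testing λ = 4:
  p(4) = 64 - 256 + 288 - 96 = 0  ✓
  Dividing out (λ - 4): p(λ) = (λ - 4)(λ² - 12λ + 24).
Step 3 — remaining eigenvalues from the quadratic λ² - 12λ + 24 = 0:
  Δ = 12² - 4·24 = 144 - 96 = 48,  λ = (12 ± √48)/2 = (12 ± 6.9282)/2 ≈ 9.4641 or 2.5359.
  Sorted: λ_1 = 9.4641,  λ_2 = 4,  λ_3 = 2.5359  (check: sum = 16 = tr ✓).

Step 4 — unit eigenvector for λ_1 ≈ 9.4641: v spans the null space of (Sigma - λ_1 I), whose rows are
  r_1 = (-1.4641, 2, 2),  r_2 = (2, -5.4641, 0),  r_3 = (2, 0, -5.4641).
  v is orthogonal to every row, so take v ∝ r_1 × r_2 = ((2)·(0) - (2)·(-5.4641), (2)·(2) - (-1.4641)·(0), (-1.4641)·(-5.4641) - (2)·(2)) ≈ (10.9282, 4, 4).
  Let u = (10.9282, 4, 4).
  ||u|| = √((10.9282)² + (4)² + (4)²) = √(151.4256) ≈ 12.3055,  v_1 = u/||u|| ≈ (0.8881, 0.3251, 0.3251) (||v_1|| = 1).

λ_1 = 9.4641,  λ_2 = 4,  λ_3 = 2.5359;  v_1 ≈ (0.8881, 0.3251, 0.3251)


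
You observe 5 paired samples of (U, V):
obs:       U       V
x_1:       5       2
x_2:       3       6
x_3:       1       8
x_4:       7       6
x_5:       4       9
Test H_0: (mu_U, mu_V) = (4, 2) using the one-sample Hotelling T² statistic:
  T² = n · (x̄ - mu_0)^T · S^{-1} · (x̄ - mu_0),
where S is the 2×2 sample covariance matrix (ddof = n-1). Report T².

Step 1 — sample mean vector:
  mean(U) = (5 + 3 + 1 + 7 + 4) / 5 = 20/5 = 4
  mean(V) = (2 + 6 + 8 + 6 + 9) / 5 = 31/5 = 6.2
  x̄ = (4, 6.2),  deviation x̄ - mu_0 = (4, 6.2) - (4, 2) = (0, 4.2).

Step 2 — sample covariance matrix, S[i,j] = (1/(n-1)) · Σ_k (x_{k,i} - mean_i) · (x_{k,j} - mean_j), divisor n-1 = 4:
  S[U,U] = ((1)·(1) + (-1)·(-1) + (-3)·(-3) + (3)·(3) + (0)·(0)) / 4 = 20/4 = 5
  S[U,V] = ((1)·(-4.2) + (-1)·(-0.2) + (-3)·(1.8) + (3)·(-0.2) + (0)·(2.8)) / 4 = -10/4 = -2.5
  S[V,V] = ((-4.2)·(-4.2) + (-0.2)·(-0.2) + (1.8)·(1.8) + (-0.2)·(-0.2) + (2.8)·(2.8)) / 4 = 28.8/4 = 7.2
  S = [[5, -2.5],
 [-2.5, 7.2]].

Step 3 — invert S. det(S) = 5·7.2 - (-2.5)² = 29.75.
  S^{-1} = (1/det) · [[d, -b], [-b, a]] = [[0.242, 0.084],
 [0.084, 0.1681]].

Step 4 — quadratic form (x̄ - mu_0)^T · S^{-1} · (x̄ - mu_0):
  S^{-1} · (x̄ - mu_0) = (0.3529, 0.7059),
  (x̄ - mu_0)^T · [...] = (0)·(0.3529) + (4.2)·(0.7059) = 2.9647.

Step 5 — scale by n: T² = 5 · 2.9647 = 14.8235.

T² ≈ 14.8235


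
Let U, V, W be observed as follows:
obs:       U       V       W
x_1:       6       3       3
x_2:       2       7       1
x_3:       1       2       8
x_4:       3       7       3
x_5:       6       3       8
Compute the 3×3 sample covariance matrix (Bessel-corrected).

Step 1 — column means:
  mean(U) = (6 + 2 + 1 + 3 + 6) / 5 = 18/5 = 3.6
  mean(V) = (3 + 7 + 2 + 7 + 3) / 5 = 22/5 = 4.4
  mean(W) = (3 + 1 + 8 + 3 + 8) / 5 = 23/5 = 4.6

Step 2 — sample covariance S[i,j] = (1/(n-1)) · Σ_k (x_{k,i} - mean_i) · (x_{k,j} - mean_j), with n-1 = 4.
  S[U,U] = ((2.4)·(2.4) + (-1.6)·(-1.6) + (-2.6)·(-2.6) + (-0.6)·(-0.6) + (2.4)·(2.4)) / 4 = 21.2/4 = 5.3
  S[U,V] = ((2.4)·(-1.4) + (-1.6)·(2.6) + (-2.6)·(-2.4) + (-0.6)·(2.6) + (2.4)·(-1.4)) / 4 = -6.2/4 = -1.55
  S[U,W] = ((2.4)·(-1.6) + (-1.6)·(-3.6) + (-2.6)·(3.4) + (-0.6)·(-1.6) + (2.4)·(3.4)) / 4 = 2.2/4 = 0.55
  S[V,V] = ((-1.4)·(-1.4) + (2.6)·(2.6) + (-2.4)·(-2.4) + (2.6)·(2.6) + (-1.4)·(-1.4)) / 4 = 23.2/4 = 5.8
  S[V,W] = ((-1.4)·(-1.6) + (2.6)·(-3.6) + (-2.4)·(3.4) + (2.6)·(-1.6) + (-1.4)·(3.4)) / 4 = -24.2/4 = -6.05
  S[W,W] = ((-1.6)·(-1.6) + (-3.6)·(-3.6) + (3.4)·(3.4) + (-1.6)·(-1.6) + (3.4)·(3.4)) / 4 = 41.2/4 = 10.3

S is symmetric (S[j,i] = S[i,j]). Assembling:

S = [[5.3, -1.55, 0.55],
 [-1.55, 5.8, -6.05],
 [0.55, -6.05, 10.3]]


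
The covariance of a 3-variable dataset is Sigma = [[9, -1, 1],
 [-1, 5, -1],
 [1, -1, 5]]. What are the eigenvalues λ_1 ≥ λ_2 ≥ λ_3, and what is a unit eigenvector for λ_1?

Step 1 — characteristic polynomial p(λ) = det(λI - Sigma) = λ³ - tr·λ² + c_1·λ - det, where tr = trace, c_1 = sum of the principal 2×2 minors, det = det(Sigma):
  tr = 9 + 5 + 5 = 19,
  c_1 = (9·5 - (-1)²) + (9·5 - (1)²) + (5·5 - (-1)²) = 44 + 44 + 24 = 112,
  det = 9·(5·5 - (-1)²) - (-1)·((-1)·5 - (-1)·(1)) + (1)·((-1)·(-1) - 5·(1)) = 9·(24) - (-1)·(-4) + (1)·(-4) = 208.
  So p(λ) = λ³ - 19λ² + 112λ - 208.
Step 2 — look for an integer root (rational root theorem: any rational root is an integer divisor of 208). Testing λ = 4:
  p(4) = 64 - 304 + 448 - 208 = 0  ✓
  Dividing out (λ - 4): p(λ) = (λ - 4)(λ² - 15λ + 52).
Step 3 — remaining eigenvalues from the quadratic λ² - 15λ + 52 = 0:
  Δ = 15² - 4·52 = 225 - 208 = 17,  λ = (15 ± √17)/2 = (15 ± 4.1231)/2 ≈ 9.5616 or 5.4384.
  Sorted: λ_1 = 9.5616,  λ_2 = 5.4384,  λ_3 = 4  (check: sum = 19 = tr ✓).

Step 4 — unit eigenvector for λ_1 ≈ 9.5616: v spans the null space of (Sigma - λ_1 I), whose rows are
  r_1 = (-0.5616, -1, 1),  r_2 = (-1, -4.5616, -1),  r_3 = (1, -1, -4.5616).
  v is orthogonal to every row, so take v ∝ r_1 × r_2 = ((-1)·(-1) - (1)·(-4.5616), (1)·(-1) - (-0.5616)·(-1), (-0.5616)·(-4.5616) - (-1)·(-1)) ≈ (5.5616, -1.5616, 1.5616).
  Let u = (5.5616, -1.5616, 1.5616).
  ||u|| = √((5.5616)² + (-1.5616)² + (1.5616)²) = √(35.8078) ≈ 5.984,  v_1 = u/||u|| ≈ (0.9294, -0.261, 0.261) (||v_1|| = 1).

λ_1 = 9.5616,  λ_2 = 5.4384,  λ_3 = 4;  v_1 ≈ (0.9294, -0.261, 0.261)


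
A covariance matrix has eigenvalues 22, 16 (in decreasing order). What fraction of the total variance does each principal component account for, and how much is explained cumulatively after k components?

Step 1 — total variance = trace(Sigma) = Σ λ_i = 22 + 16 = 38.

Step 2 — fraction explained by component i = λ_i / Σ λ:
  PC1: 22/38 = 0.5789
  PC2: 16/38 = 0.4211

Step 3 — cumulative fraction after k components = (λ_1 + ... + λ_k) / Σ λ:
  k = 1: 22/38 = 0.5789
  k = 2: (22 + 16)/38 = 38/38 = 1

Summary (fraction, with percent):

explained: PC1 0.5789 (57.89%), PC2 0.4211 (42.11%);  cumulative: 0.5789, 1


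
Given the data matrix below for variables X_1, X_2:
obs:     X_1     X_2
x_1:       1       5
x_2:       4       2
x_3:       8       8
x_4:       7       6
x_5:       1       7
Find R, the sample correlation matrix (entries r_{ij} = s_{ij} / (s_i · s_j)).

Step 1 — column means:
  mean(X_1) = (1 + 4 + 8 + 7 + 1) / 5 = 21/5 = 4.2
  mean(X_2) = (5 + 2 + 8 + 6 + 7) / 5 = 28/5 = 5.6

Step 2 — sample variances and covariances s[i,j] = (1/(n-1)) · Σ_k (x_{k,i} - mean_i) · (x_{k,j} - mean_j), with n-1 = 4:
  s[X_1,X_1] = ((-3.2)·(-3.2) + (-0.2)·(-0.2) + (3.8)·(3.8) + (2.8)·(2.8) + (-3.2)·(-3.2)) / 4 = 42.8/4 = 10.7
  s[X_1,X_2] = ((-3.2)·(-0.6) + (-0.2)·(-3.6) + (3.8)·(2.4) + (2.8)·(0.4) + (-3.2)·(1.4)) / 4 = 8.4/4 = 2.1
  s[X_2,X_2] = ((-0.6)·(-0.6) + (-3.6)·(-3.6) + (2.4)·(2.4) + (0.4)·(0.4) + (1.4)·(1.4)) / 4 = 21.2/4 = 5.3
  Sample standard deviations s_i = √(s[i,i]):
  s(X_1) = √(10.7) = 3.2711
  s(X_2) = √(5.3) = 2.3022

Step 3 — r_{ij} = s_{ij} / (s_i · s_j):
  r[X_1,X_1] = 1 (diagonal).
  r[X_1,X_2] = 2.1 / (3.2711 · 2.3022) = 2.1 / 7.5306 = 0.2789
  r[X_2,X_2] = 1 (diagonal).

R is symmetric with unit diagonal. Assembling:

R = [[1, 0.2789],
 [0.2789, 1]]


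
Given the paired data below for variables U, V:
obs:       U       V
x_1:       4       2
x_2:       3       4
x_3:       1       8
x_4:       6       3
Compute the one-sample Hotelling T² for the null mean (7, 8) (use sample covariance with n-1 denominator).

Step 1 — sample mean vector:
  mean(U) = (4 + 3 + 1 + 6) / 4 = 14/4 = 3.5
  mean(V) = (2 + 4 + 8 + 3) / 4 = 17/4 = 4.25
  x̄ = (3.5, 4.25),  deviation x̄ - mu_0 = (3.5, 4.25) - (7, 8) = (-3.5, -3.75).

Step 2 — sample covariance matrix, S[i,j] = (1/(n-1)) · Σ_k (x_{k,i} - mean_i) · (x_{k,j} - mean_j), divisor n-1 = 3:
  S[U,U] = ((0.5)·(0.5) + (-0.5)·(-0.5) + (-2.5)·(-2.5) + (2.5)·(2.5)) / 3 = 13/3 = 4.3333
  S[U,V] = ((0.5)·(-2.25) + (-0.5)·(-0.25) + (-2.5)·(3.75) + (2.5)·(-1.25)) / 3 = -13.5/3 = -4.5
  S[V,V] = ((-2.25)·(-2.25) + (-0.25)·(-0.25) + (3.75)·(3.75) + (-1.25)·(-1.25)) / 3 = 20.75/3 = 6.9167
  S = [[4.3333, -4.5],
 [-4.5, 6.9167]].

Step 3 — invert S. det(S) = 4.3333·6.9167 - (-4.5)² = 9.7222.
  S^{-1} = (1/det) · [[d, -b], [-b, a]] = [[0.7114, 0.4629],
 [0.4629, 0.4457]].

Step 4 — quadratic form (x̄ - mu_0)^T · S^{-1} · (x̄ - mu_0):
  S^{-1} · (x̄ - mu_0) = (-4.2257, -3.2914),
  (x̄ - mu_0)^T · [...] = (-3.5)·(-4.2257) + (-3.75)·(-3.2914) = 27.1329.

Step 5 — scale by n: T² = 4 · 27.1329 = 108.5314.

T² ≈ 108.5314


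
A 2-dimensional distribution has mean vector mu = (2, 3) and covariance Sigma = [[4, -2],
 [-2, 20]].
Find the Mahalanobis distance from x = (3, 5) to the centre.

Step 1 — centre the observation: (x - mu) = (1, 2).

Step 2 — invert Sigma. det(Sigma) = 4·20 - (-2)² = 76.
  Sigma^{-1} = (1/det) · [[d, -b], [-b, a]] = [[0.2632, 0.0263],
 [0.0263, 0.0526]].

Step 3 — form the quadratic (x - mu)^T · Sigma^{-1} · (x - mu):
  Sigma^{-1} · (x - mu) = (0.3158, 0.1316).
  (x - mu)^T · [Sigma^{-1} · (x - mu)] = (1)·(0.3158) + (2)·(0.1316) = 0.5789.

Step 4 — take square root: d = √(0.5789) ≈ 0.7609.

d(x, mu) = √(0.5789) ≈ 0.7609


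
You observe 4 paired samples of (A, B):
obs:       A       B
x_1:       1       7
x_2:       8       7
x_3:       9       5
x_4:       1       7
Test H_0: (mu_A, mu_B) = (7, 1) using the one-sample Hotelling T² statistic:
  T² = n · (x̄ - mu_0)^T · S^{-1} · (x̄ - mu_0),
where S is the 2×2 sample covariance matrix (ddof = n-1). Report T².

Step 1 — sample mean vector:
  mean(A) = (1 + 8 + 9 + 1) / 4 = 19/4 = 4.75
  mean(B) = (7 + 7 + 5 + 7) / 4 = 26/4 = 6.5
  x̄ = (4.75, 6.5),  deviation x̄ - mu_0 = (4.75, 6.5) - (7, 1) = (-2.25, 5.5).

Step 2 — sample covariance matrix, S[i,j] = (1/(n-1)) · Σ_k (x_{k,i} - mean_i) · (x_{k,j} - mean_j), divisor n-1 = 3:
  S[A,A] = ((-3.75)·(-3.75) + (3.25)·(3.25) + (4.25)·(4.25) + (-3.75)·(-3.75)) / 3 = 56.75/3 = 18.9167
  S[A,B] = ((-3.75)·(0.5) + (3.25)·(0.5) + (4.25)·(-1.5) + (-3.75)·(0.5)) / 3 = -8.5/3 = -2.8333
  S[B,B] = ((0.5)·(0.5) + (0.5)·(0.5) + (-1.5)·(-1.5) + (0.5)·(0.5)) / 3 = 3/3 = 1
  S = [[18.9167, -2.8333],
 [-2.8333, 1]].

Step 3 — invert S. det(S) = 18.9167·1 - (-2.8333)² = 10.8889.
  S^{-1} = (1/det) · [[d, -b], [-b, a]] = [[0.0918, 0.2602],
 [0.2602, 1.7372]].

Step 4 — quadratic form (x̄ - mu_0)^T · S^{-1} · (x̄ - mu_0):
  S^{-1} · (x̄ - mu_0) = (1.2245, 8.9694),
  (x̄ - mu_0)^T · [...] = (-2.25)·(1.2245) + (5.5)·(8.9694) = 46.5765.

Step 5 — scale by n: T² = 4 · 46.5765 = 186.3061.

T² ≈ 186.3061


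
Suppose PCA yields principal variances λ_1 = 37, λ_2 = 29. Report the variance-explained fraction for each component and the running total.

Step 1 — total variance = trace(Sigma) = Σ λ_i = 37 + 29 = 66.

Step 2 — fraction explained by component i = λ_i / Σ λ:
  PC1: 37/66 = 0.5606
  PC2: 29/66 = 0.4394

Step 3 — cumulative fraction after k components = (λ_1 + ... + λ_k) / Σ λ:
  k = 1: 37/66 = 0.5606
  k = 2: (37 + 29)/66 = 66/66 = 1

Summary (fraction, with percent):

explained: PC1 0.5606 (56.06%), PC2 0.4394 (43.94%);  cumulative: 0.5606, 1


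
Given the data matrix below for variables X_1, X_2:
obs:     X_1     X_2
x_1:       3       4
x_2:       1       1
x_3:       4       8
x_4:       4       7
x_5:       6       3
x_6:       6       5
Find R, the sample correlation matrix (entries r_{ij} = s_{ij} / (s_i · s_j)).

Step 1 — column means:
  mean(X_1) = (3 + 1 + 4 + 4 + 6 + 6) / 6 = 24/6 = 4
  mean(X_2) = (4 + 1 + 8 + 7 + 3 + 5) / 6 = 28/6 = 4.6667

Step 2 — sample variances and covariances s[i,j] = (1/(n-1)) · Σ_k (x_{k,i} - mean_i) · (x_{k,j} - mean_j), with n-1 = 5:
  s[X_1,X_1] = ((-1)·(-1) + (-3)·(-3) + (0)·(0) + (0)·(0) + (2)·(2) + (2)·(2)) / 5 = 18/5 = 3.6
  s[X_1,X_2] = ((-1)·(-0.6667) + (-3)·(-3.6667) + (0)·(3.3333) + (0)·(2.3333) + (2)·(-1.6667) + (2)·(0.3333)) / 5 = 9/5 = 1.8
  s[X_2,X_2] = ((-0.6667)·(-0.6667) + (-3.6667)·(-3.6667) + (3.3333)·(3.3333) + (2.3333)·(2.3333) + (-1.6667)·(-1.6667) + (0.3333)·(0.3333)) / 5 = 33.3333/5 = 6.6667
  Sample standard deviations s_i = √(s[i,i]):
  s(X_1) = √(3.6) = 1.8974
  s(X_2) = √(6.6667) = 2.582

Step 3 — r_{ij} = s_{ij} / (s_i · s_j):
  r[X_1,X_1] = 1 (diagonal).
  r[X_1,X_2] = 1.8 / (1.8974 · 2.582) = 1.8 / 4.899 = 0.3674
  r[X_2,X_2] = 1 (diagonal).

R is symmetric with unit diagonal. Assembling:

R = [[1, 0.3674],
 [0.3674, 1]]


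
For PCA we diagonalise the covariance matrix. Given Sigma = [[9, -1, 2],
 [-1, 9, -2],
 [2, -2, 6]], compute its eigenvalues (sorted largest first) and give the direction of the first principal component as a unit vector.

Step 1 — characteristic polynomial p(λ) = det(λI - Sigma) = λ³ - tr·λ² + c_1·λ - det, where tr = trace, c_1 = sum of the principal 2×2 minors, det = det(Sigma):
  tr = 9 + 9 + 6 = 24,
  c_1 = (9·9 - (-1)²) + (9·6 - (2)²) + (9·6 - (-2)²) = 80 + 50 + 50 = 180,
  det = 9·(9·6 - (-2)²) - (-1)·((-1)·6 - (-2)·(2)) + (2)·((-1)·(-2) - 9·(2)) = 9·(50) - (-1)·(-2) + (2)·(-16) = 416.
  So p(λ) = λ³ - 24λ² + 180λ - 416.
Step 2 — look for an integer root (rational root theorem: any rational root is an integer divisor of 416). Testing λ = 8:
  p(8) = 512 - 1536 + 1440 - 416 = 0  ✓
  Dividing out (λ - 8): p(λ) = (λ - 8)(λ² - 16λ + 52).
Step 3 — remaining eigenvalues from the quadratic λ² - 16λ + 52 = 0:
  Δ = 16² - 4·52 = 256 - 208 = 48,  λ = (16 ± √48)/2 = (16 ± 6.9282)/2 ≈ 11.4641 or 4.5359.
  Sorted: λ_1 = 11.4641,  λ_2 = 8,  λ_3 = 4.5359  (check: sum = 24 = tr ✓).

Step 4 — unit eigenvector for λ_1 ≈ 11.4641: v spans the null space of (Sigma - λ_1 I), whose rows are
  r_1 = (-2.4641, -1, 2),  r_2 = (-1, -2.4641, -2),  r_3 = (2, -2, -5.4641).
  v is orthogonal to every row, so take v ∝ r_1 × r_2 = ((-1)·(-2) - (2)·(-2.4641), (2)·(-1) - (-2.4641)·(-2), (-2.4641)·(-2.4641) - (-1)·(-1)) ≈ (6.9282, -6.9282, 5.0718).
  Let u = (6.9282, -6.9282, 5.0718).
  ||u|| = √((6.9282)² + (-6.9282)² + (5.0718)²) = √(121.7231) ≈ 11.0328,  v_1 = u/||u|| ≈ (0.628, -0.628, 0.4597) (||v_1|| = 1).

λ_1 = 11.4641,  λ_2 = 8,  λ_3 = 4.5359;  v_1 ≈ (0.628, -0.628, 0.4597)


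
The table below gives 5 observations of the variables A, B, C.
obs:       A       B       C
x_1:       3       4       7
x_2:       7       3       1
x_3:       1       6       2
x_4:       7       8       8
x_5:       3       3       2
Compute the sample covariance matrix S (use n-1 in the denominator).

Step 1 — column means:
  mean(A) = (3 + 7 + 1 + 7 + 3) / 5 = 21/5 = 4.2
  mean(B) = (4 + 3 + 6 + 8 + 3) / 5 = 24/5 = 4.8
  mean(C) = (7 + 1 + 2 + 8 + 2) / 5 = 20/5 = 4

Step 2 — sample covariance S[i,j] = (1/(n-1)) · Σ_k (x_{k,i} - mean_i) · (x_{k,j} - mean_j), with n-1 = 4.
  S[A,A] = ((-1.2)·(-1.2) + (2.8)·(2.8) + (-3.2)·(-3.2) + (2.8)·(2.8) + (-1.2)·(-1.2)) / 4 = 28.8/4 = 7.2
  S[A,B] = ((-1.2)·(-0.8) + (2.8)·(-1.8) + (-3.2)·(1.2) + (2.8)·(3.2) + (-1.2)·(-1.8)) / 4 = 3.2/4 = 0.8
  S[A,C] = ((-1.2)·(3) + (2.8)·(-3) + (-3.2)·(-2) + (2.8)·(4) + (-1.2)·(-2)) / 4 = 8/4 = 2
  S[B,B] = ((-0.8)·(-0.8) + (-1.8)·(-1.8) + (1.2)·(1.2) + (3.2)·(3.2) + (-1.8)·(-1.8)) / 4 = 18.8/4 = 4.7
  S[B,C] = ((-0.8)·(3) + (-1.8)·(-3) + (1.2)·(-2) + (3.2)·(4) + (-1.8)·(-2)) / 4 = 17/4 = 4.25
  S[C,C] = ((3)·(3) + (-3)·(-3) + (-2)·(-2) + (4)·(4) + (-2)·(-2)) / 4 = 42/4 = 10.5

S is symmetric (S[j,i] = S[i,j]). Assembling:

S = [[7.2, 0.8, 2],
 [0.8, 4.7, 4.25],
 [2, 4.25, 10.5]]
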